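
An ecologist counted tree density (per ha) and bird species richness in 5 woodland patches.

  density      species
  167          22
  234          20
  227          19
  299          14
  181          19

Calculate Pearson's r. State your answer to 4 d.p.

n = 5, Σx = 1108, Σy = 94, Σx² = 256336, Σy² = 1802, Σxy = 20292
nΣxy − ΣxΣy = 101460 − 104152 = -2692
nΣx² − (Σx)² = 1281680 − 1227664 = 54016; nΣy² − (Σy)² = 9010 − 8836 = 174
r = -2692 / √(54016 × 174) = -2692 / 3065.7436 ≈ -0.8781

-0.8781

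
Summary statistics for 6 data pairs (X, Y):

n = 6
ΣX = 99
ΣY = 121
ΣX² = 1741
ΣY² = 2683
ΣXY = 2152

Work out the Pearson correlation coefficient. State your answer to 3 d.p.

r = (nΣXY − ΣXΣY) / √[(nΣX² − (ΣX)²)(nΣY² − (ΣY)²)]
Numerator: 6×2152 − 99×121 = 933
Denominator: √[(10446 − 9801)(16098 − 14641)] = √[645 × 1457] = 969.4148
r = 933 / 969.4148 ≈ 0.962

0.962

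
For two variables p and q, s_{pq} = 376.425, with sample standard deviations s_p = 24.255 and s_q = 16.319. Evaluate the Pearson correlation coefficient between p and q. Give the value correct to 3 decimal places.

r = Cov(p,q) / (s_p · s_q) = 376.425 / (24.255 × 16.319)
  = 376.425 / 395.8173 ≈ 0.951

0.951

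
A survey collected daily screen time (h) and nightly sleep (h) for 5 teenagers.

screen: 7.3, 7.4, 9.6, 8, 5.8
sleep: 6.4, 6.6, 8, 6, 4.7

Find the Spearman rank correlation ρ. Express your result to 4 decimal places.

0.7000

Rank screen: 2, 3, 5, 4, 1
Rank sleep: 3, 4, 5, 2, 1
d = rank(screen) − rank(sleep): -1, -1, 0, 2, 0; Σd² = 6
ρ = 1 − 6Σd² / [n(n²−1)] = 1 − 6×6 / (5×24) = 1 − 36/120 ≈ 0.7000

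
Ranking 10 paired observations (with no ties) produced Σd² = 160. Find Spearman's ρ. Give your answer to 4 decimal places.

0.0303

ρ = 1 − 6Σd² / [n(n²−1)] = 1 − 6×160 / (10×99)
  = 1 − 960/990 = 1 − 0.96970 ≈ 0.0303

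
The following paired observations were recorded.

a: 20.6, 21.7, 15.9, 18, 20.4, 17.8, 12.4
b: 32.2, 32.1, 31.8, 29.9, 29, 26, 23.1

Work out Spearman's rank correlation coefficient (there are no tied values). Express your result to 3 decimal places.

0.714

Rank a: 6, 7, 2, 4, 5, 3, 1
Rank b: 7, 6, 5, 4, 3, 2, 1
d = rank(a) − rank(b): -1, 1, -3, 0, 2, 1, 0; Σd² = 16
ρ = 1 − 6Σd² / [n(n²−1)] = 1 − 6×16 / (7×48) = 1 − 96/336 ≈ 0.714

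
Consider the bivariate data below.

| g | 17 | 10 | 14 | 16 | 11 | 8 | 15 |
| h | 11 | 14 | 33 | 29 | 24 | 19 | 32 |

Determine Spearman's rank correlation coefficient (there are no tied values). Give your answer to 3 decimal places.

0.071

Rank g: 7, 2, 4, 6, 3, 1, 5
Rank h: 1, 2, 7, 5, 4, 3, 6
d = rank(g) − rank(h): 6, 0, -3, 1, -1, -2, -1; Σd² = 52
ρ = 1 − 6Σd² / [n(n²−1)] = 1 − 6×52 / (7×48) = 1 − 312/336 ≈ 0.071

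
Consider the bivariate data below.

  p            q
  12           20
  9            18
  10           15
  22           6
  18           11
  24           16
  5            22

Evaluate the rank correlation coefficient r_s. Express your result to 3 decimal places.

-0.643

Rank p: 4, 2, 3, 6, 5, 7, 1
Rank q: 6, 5, 3, 1, 2, 4, 7
d = rank(p) − rank(q): -2, -3, 0, 5, 3, 3, -6; Σd² = 92
ρ = 1 − 6Σd² / [n(n²−1)] = 1 − 6×92 / (7×48) = 1 − 552/336 ≈ -0.643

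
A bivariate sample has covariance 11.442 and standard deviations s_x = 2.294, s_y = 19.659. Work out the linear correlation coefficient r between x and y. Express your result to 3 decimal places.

0.254

r = Cov(x,y) / (s_x · s_y) = 11.442 / (2.294 × 19.659)
  = 11.442 / 45.0977 ≈ 0.254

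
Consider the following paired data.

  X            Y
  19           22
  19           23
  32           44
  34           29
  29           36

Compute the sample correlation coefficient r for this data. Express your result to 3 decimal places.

0.741

n = 5, ΣX = 133, ΣY = 154, ΣX² = 3743, ΣY² = 5086, ΣXY = 4293
nΣXY − ΣXΣY = 21465 − 20482 = 983
nΣX² − (ΣX)² = 18715 − 17689 = 1026; nΣY² − (ΣY)² = 25430 − 23716 = 1714
r = 983 / √(1026 × 1714) = 983 / 1326.1086 ≈ 0.741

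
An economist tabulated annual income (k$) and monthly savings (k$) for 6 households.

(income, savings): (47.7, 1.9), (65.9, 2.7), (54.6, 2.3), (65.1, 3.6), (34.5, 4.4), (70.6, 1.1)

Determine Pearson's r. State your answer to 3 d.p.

n = 6, Σx = 338.4, Σy = 16, Σx² = 20011.88, Σy² = 49.72, Σxy = 857.96
nΣxy − ΣxΣy = 5147.76 − 5414.4 = -266.64
nΣx² − (Σx)² = 120071.28 − 114514.56 = 5556.72; nΣy² − (Σy)² = 298.32 − 256 = 42.32
r = -266.64 / √(5556.72 × 42.32) = -266.64 / 484.9334 ≈ -0.550

-0.550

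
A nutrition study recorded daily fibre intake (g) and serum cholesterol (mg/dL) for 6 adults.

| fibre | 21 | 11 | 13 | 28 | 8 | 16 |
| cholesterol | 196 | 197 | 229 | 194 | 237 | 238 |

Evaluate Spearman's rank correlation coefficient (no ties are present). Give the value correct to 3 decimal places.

-0.600

Rank fibre: 5, 2, 3, 6, 1, 4
Rank cholesterol: 2, 3, 4, 1, 5, 6
d = rank(fibre) − rank(cholesterol): 3, -1, -1, 5, -4, -2; Σd² = 56
ρ = 1 − 6Σd² / [n(n²−1)] = 1 − 6×56 / (6×35) = 1 − 336/210 ≈ -0.600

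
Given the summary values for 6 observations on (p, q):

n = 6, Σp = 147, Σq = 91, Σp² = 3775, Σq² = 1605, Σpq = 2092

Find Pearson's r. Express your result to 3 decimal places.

r = (nΣpq − ΣpΣq) / √[(nΣp² − (Σp)²)(nΣq² − (Σq)²)]
Numerator: 6×2092 − 147×91 = -825
Denominator: √[(22650 − 21609)(9630 − 8281)] = √[1041 × 1349] = 1185.0354
r = -825 / 1185.0354 ≈ -0.696

-0.696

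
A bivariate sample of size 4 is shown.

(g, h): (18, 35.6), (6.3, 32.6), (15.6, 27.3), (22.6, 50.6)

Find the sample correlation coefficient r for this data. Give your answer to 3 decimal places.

0.646

n = 4, Σg = 62.5, Σh = 146.1, Σg² = 1117.81, Σh² = 5635.77, Σgh = 2415.62
nΣgh − ΣgΣh = 9662.48 − 9131.25 = 531.23
nΣg² − (Σg)² = 4471.24 − 3906.25 = 564.99; nΣh² − (Σh)² = 22543.08 − 21345.21 = 1197.87
r = 531.23 / √(564.99 × 1197.87) = 531.23 / 822.6692 ≈ 0.646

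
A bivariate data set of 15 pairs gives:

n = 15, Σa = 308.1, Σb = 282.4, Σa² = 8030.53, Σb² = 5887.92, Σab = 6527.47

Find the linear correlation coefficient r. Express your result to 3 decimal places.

0.737

r = (nΣab − ΣaΣb) / √[(nΣa² − (Σa)²)(nΣb² − (Σb)²)]
Numerator: 15×6527.47 − 308.1×282.4 = 10904.61
Denominator: √[(120457.95 − 94925.61)(88318.8 − 79749.76)] = √[25532.34 × 8569.04] = 14791.4720
r = 10904.61 / 14791.4720 ≈ 0.737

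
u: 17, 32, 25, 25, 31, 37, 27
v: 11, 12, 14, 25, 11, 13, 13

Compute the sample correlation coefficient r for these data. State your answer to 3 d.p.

-0.131

n = 7, Σu = 194, Σv = 99, Σu² = 5622, Σv² = 1545, Σuv = 2719
nΣuv − ΣuΣv = 19033 − 19206 = -173
nΣu² − (Σu)² = 39354 − 37636 = 1718; nΣv² − (Σv)² = 10815 − 9801 = 1014
r = -173 / √(1718 × 1014) = -173 / 1319.8682 ≈ -0.131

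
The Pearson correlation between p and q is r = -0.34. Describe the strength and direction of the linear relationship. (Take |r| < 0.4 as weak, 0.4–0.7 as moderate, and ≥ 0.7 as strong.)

weak negative

r = -0.34 < 0 so the relationship is negative.
|r| = 0.34, which falls in the weak range.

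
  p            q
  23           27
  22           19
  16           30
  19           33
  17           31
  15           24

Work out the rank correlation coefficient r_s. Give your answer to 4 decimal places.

Rank p: 6, 5, 2, 4, 3, 1
Rank q: 3, 1, 4, 6, 5, 2
d = rank(p) − rank(q): 3, 4, -2, -2, -2, -1; Σd² = 38
ρ = 1 − 6Σd² / [n(n²−1)] = 1 − 6×38 / (6×35) = 1 − 228/210 ≈ -0.0857

-0.0857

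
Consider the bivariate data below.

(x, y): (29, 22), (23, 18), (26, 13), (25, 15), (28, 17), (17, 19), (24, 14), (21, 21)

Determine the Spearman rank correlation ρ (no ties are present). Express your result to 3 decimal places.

Rank x: 8, 3, 6, 5, 7, 1, 4, 2
Rank y: 8, 5, 1, 3, 4, 6, 2, 7
d = rank(x) − rank(y): 0, -2, 5, 2, 3, -5, 2, -5; Σd² = 96
ρ = 1 − 6Σd² / [n(n²−1)] = 1 − 6×96 / (8×63) = 1 − 576/504 ≈ -0.143

-0.143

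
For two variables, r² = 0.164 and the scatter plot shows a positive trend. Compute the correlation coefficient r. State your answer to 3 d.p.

|r| = √0.164 = 0.405
The association is positive, so r = 0.405.

0.405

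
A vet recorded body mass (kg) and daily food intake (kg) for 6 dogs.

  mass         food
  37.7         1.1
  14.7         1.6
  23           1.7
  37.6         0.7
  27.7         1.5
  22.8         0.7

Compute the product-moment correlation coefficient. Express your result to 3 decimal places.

n = 6, Σx = 163.5, Σy = 7.3, Σx² = 4867.27, Σy² = 9.89, Σxy = 187.92
nΣxy − ΣxΣy = 1127.52 − 1193.55 = -66.03
nΣx² − (Σx)² = 29203.62 − 26732.25 = 2471.37; nΣy² − (Σy)² = 59.34 − 53.29 = 6.05
r = -66.03 / √(2471.37 × 6.05) = -66.03 / 122.2775 ≈ -0.540

-0.540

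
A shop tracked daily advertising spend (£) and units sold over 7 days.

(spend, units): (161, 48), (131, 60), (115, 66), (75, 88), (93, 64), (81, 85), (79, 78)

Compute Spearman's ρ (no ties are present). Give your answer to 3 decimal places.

Rank spend: 7, 6, 5, 1, 4, 3, 2
Rank units: 1, 2, 4, 7, 3, 6, 5
d = rank(spend) − rank(units): 6, 4, 1, -6, 1, -3, -3; Σd² = 108
ρ = 1 − 6Σd² / [n(n²−1)] = 1 − 6×108 / (7×48) = 1 − 648/336 ≈ -0.929

-0.929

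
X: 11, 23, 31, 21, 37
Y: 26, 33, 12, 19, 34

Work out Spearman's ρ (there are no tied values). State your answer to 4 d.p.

0.3000

Rank X: 1, 3, 4, 2, 5
Rank Y: 3, 4, 1, 2, 5
d = rank(X) − rank(Y): -2, -1, 3, 0, 0; Σd² = 14
ρ = 1 − 6Σd² / [n(n²−1)] = 1 − 6×14 / (5×24) = 1 − 84/120 ≈ 0.3000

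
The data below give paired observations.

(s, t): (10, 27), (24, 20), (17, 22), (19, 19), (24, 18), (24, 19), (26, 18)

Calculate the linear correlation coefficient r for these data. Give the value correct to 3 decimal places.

-0.926

n = 7, Σs = 144, Σt = 143, Σs² = 3154, Σt² = 2983, Σst = 2841
nΣst − ΣsΣt = 19887 − 20592 = -705
nΣs² − (Σs)² = 22078 − 20736 = 1342; nΣt² − (Σt)² = 20881 − 20449 = 432
r = -705 / √(1342 × 432) = -705 / 761.4092 ≈ -0.926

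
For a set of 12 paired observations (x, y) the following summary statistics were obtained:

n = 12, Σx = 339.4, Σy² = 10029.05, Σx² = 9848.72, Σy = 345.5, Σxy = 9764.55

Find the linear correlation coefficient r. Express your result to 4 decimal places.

r = (nΣxy − ΣxΣy) / √[(nΣx² − (Σx)²)(nΣy² − (Σy)²)]
Numerator: 12×9764.55 − 339.4×345.5 = -88.1
Denominator: √[(118184.64 − 115192.36)(120348.6 − 119370.25)] = √[2992.28 × 978.35] = 1710.9930
r = -88.1 / 1710.9930 ≈ -0.0515

-0.0515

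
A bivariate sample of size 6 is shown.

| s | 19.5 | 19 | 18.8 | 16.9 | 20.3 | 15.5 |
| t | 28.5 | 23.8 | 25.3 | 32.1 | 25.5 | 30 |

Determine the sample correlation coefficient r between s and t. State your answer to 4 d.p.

-0.6990

n = 6, Σs = 110, Σt = 165.2, Σs² = 2032.64, Σt² = 4599.44, Σst = 3008.73
nΣst − ΣsΣt = 18052.38 − 18172 = -119.62
nΣs² − (Σs)² = 12195.84 − 12100 = 95.84; nΣt² − (Σt)² = 27596.64 − 27291.04 = 305.6
r = -119.62 / √(95.84 × 305.6) = -119.62 / 171.1394 ≈ -0.6990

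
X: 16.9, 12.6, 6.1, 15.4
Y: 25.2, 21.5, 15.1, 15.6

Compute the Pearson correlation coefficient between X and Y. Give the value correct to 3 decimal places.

n = 4, ΣX = 51, ΣY = 77.4, ΣX² = 718.74, ΣY² = 1568.66, ΣXY = 1029.13
nΣXY − ΣXΣY = 4116.52 − 3947.4 = 169.12
nΣX² − (ΣX)² = 2874.96 − 2601 = 273.96; nΣY² − (ΣY)² = 6274.64 − 5990.76 = 283.88
r = 169.12 / √(273.96 × 283.88) = 169.12 / 278.8759 ≈ 0.606

0.606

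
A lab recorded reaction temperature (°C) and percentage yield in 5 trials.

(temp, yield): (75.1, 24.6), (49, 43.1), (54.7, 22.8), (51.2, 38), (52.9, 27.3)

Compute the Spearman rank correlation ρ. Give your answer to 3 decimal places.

-0.900

Rank temp: 5, 1, 4, 2, 3
Rank yield: 2, 5, 1, 4, 3
d = rank(temp) − rank(yield): 3, -4, 3, -2, 0; Σd² = 38
ρ = 1 − 6Σd² / [n(n²−1)] = 1 − 6×38 / (5×24) = 1 − 228/120 ≈ -0.900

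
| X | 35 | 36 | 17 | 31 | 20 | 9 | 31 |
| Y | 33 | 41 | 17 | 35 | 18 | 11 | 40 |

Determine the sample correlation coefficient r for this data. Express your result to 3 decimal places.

n = 7, ΣX = 179, ΣY = 195, ΣX² = 5213, ΣY² = 6329, ΣXY = 5704
nΣXY − ΣXΣY = 39928 − 34905 = 5023
nΣX² − (ΣX)² = 36491 − 32041 = 4450; nΣY² − (ΣY)² = 44303 − 38025 = 6278
r = 5023 / √(4450 × 6278) = 5023 / 5285.5558 ≈ 0.950

0.950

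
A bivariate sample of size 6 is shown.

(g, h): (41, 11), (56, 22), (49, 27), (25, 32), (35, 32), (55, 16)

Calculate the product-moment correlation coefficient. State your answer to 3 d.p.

n = 6, Σg = 261, Σh = 140, Σg² = 12093, Σh² = 3638, Σgh = 5806
nΣgh − ΣgΣh = 34836 − 36540 = -1704
nΣg² − (Σg)² = 72558 − 68121 = 4437; nΣh² − (Σh)² = 21828 − 19600 = 2228
r = -1704 / √(4437 × 2228) = -1704 / 3144.1431 ≈ -0.542

-0.542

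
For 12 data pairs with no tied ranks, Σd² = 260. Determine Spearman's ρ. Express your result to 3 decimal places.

ρ = 1 − 6Σd² / [n(n²−1)] = 1 − 6×260 / (12×143)
  = 1 − 1560/1716 = 1 − 0.9091 ≈ 0.091

0.091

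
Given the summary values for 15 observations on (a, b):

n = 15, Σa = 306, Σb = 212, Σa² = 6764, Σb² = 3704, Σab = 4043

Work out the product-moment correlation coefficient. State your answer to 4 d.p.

r = (nΣab − ΣaΣb) / √[(nΣa² − (Σa)²)(nΣb² − (Σb)²)]
Numerator: 15×4043 − 306×212 = -4227
Denominator: √[(101460 − 93636)(55560 − 44944)] = √[7824 × 10616] = 9113.7031
r = -4227 / 9113.7031 ≈ -0.4638

-0.4638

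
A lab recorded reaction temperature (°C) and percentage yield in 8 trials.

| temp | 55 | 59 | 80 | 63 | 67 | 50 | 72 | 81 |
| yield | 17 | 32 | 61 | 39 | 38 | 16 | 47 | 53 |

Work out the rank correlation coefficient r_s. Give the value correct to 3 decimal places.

Rank temp: 2, 3, 7, 4, 5, 1, 6, 8
Rank yield: 2, 3, 8, 5, 4, 1, 6, 7
d = rank(temp) − rank(yield): 0, 0, -1, -1, 1, 0, 0, 1; Σd² = 4
ρ = 1 − 6Σd² / [n(n²−1)] = 1 − 6×4 / (8×63) = 1 − 24/504 ≈ 0.952

0.952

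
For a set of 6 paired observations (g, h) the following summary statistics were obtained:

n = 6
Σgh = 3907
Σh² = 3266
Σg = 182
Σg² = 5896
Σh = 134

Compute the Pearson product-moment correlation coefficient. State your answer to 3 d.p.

-0.492

r = (nΣgh − ΣgΣh) / √[(nΣg² − (Σg)²)(nΣh² − (Σh)²)]
Numerator: 6×3907 − 182×134 = -946
Denominator: √[(35376 − 33124)(19596 − 17956)] = √[2252 × 1640] = 1921.7908
r = -946 / 1921.7908 ≈ -0.492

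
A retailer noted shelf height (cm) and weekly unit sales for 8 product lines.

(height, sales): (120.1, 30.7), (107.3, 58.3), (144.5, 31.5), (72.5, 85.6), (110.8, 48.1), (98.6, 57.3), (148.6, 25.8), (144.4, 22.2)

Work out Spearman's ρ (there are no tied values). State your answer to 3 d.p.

-0.857

Rank height: 5, 3, 7, 1, 4, 2, 8, 6
Rank sales: 3, 7, 4, 8, 5, 6, 2, 1
d = rank(height) − rank(sales): 2, -4, 3, -7, -1, -4, 6, 5; Σd² = 156
ρ = 1 − 6Σd² / [n(n²−1)] = 1 − 6×156 / (8×63) = 1 − 936/504 ≈ -0.857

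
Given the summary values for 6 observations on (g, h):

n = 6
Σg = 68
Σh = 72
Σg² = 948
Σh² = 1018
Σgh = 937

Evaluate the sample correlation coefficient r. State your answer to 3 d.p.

r = (nΣgh − ΣgΣh) / √[(nΣg² − (Σg)²)(nΣh² − (Σh)²)]
Numerator: 6×937 − 68×72 = 726
Denominator: √[(5688 − 4624)(6108 − 5184)] = √[1064 × 924] = 991.5321
r = 726 / 991.5321 ≈ 0.732

0.732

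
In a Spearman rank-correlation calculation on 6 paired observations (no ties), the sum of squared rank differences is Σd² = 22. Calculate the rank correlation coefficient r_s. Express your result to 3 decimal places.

ρ = 1 − 6Σd² / [n(n²−1)] = 1 − 6×22 / (6×35)
  = 1 − 132/210 = 1 − 0.6286 ≈ 0.371

0.371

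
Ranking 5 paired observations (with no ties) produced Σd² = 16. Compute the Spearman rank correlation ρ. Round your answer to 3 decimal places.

0.200

ρ = 1 − 6Σd² / [n(n²−1)] = 1 − 6×16 / (5×24)
  = 1 − 96/120 = 1 − 0.8000 ≈ 0.200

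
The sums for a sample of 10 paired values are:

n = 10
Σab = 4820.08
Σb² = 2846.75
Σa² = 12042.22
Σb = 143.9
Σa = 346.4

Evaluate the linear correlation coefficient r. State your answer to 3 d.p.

-0.902

r = (nΣab − ΣaΣb) / √[(nΣa² − (Σa)²)(nΣb² − (Σb)²)]
Numerator: 10×4820.08 − 346.4×143.9 = -1646.16
Denominator: √[(120422.2 − 119992.96)(28467.5 − 20707.21)] = √[429.24 × 7760.29] = 1825.1101
r = -1646.16 / 1825.1101 ≈ -0.902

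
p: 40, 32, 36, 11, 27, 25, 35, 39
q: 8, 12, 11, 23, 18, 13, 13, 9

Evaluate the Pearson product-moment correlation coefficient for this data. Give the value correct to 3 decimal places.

-0.932

n = 8, Σp = 245, Σq = 107, Σp² = 8141, Σq² = 1601, Σpq = 2970
nΣpq − ΣpΣq = 23760 − 26215 = -2455
nΣp² − (Σp)² = 65128 − 60025 = 5103; nΣq² − (Σq)² = 12808 − 11449 = 1359
r = -2455 / √(5103 × 1359) = -2455 / 2633.4344 ≈ -0.932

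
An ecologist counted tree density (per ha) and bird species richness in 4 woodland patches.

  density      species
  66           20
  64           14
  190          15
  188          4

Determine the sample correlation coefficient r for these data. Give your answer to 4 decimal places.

-0.6342

n = 4, Σx = 508, Σy = 53, Σx² = 79896, Σy² = 837, Σxy = 5818
nΣxy − ΣxΣy = 23272 − 26924 = -3652
nΣx² − (Σx)² = 319584 − 258064 = 61520; nΣy² − (Σy)² = 3348 − 2809 = 539
r = -3652 / √(61520 × 539) = -3652 / 5758.4095 ≈ -0.6342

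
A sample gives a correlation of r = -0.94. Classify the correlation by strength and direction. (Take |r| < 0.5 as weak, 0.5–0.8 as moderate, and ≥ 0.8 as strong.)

strong negative

r = -0.94 < 0 so the relationship is negative.
|r| = 0.94, which falls in the strong range.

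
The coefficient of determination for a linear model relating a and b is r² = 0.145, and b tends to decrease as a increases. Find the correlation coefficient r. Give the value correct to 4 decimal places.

-0.3808

|r| = √0.145 = 0.3808
The association is negative, so r = −0.3808.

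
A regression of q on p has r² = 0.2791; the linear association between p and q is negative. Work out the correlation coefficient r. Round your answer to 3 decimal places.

-0.528

|r| = √0.2791 = 0.528
The association is negative, so r = −0.528.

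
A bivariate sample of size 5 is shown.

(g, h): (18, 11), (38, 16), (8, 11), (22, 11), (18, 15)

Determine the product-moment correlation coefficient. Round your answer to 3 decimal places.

n = 5, Σg = 104, Σh = 64, Σg² = 2640, Σh² = 844, Σgh = 1406
nΣgh − ΣgΣh = 7030 − 6656 = 374
nΣg² − (Σg)² = 13200 − 10816 = 2384; nΣh² − (Σh)² = 4220 − 4096 = 124
r = 374 / √(2384 × 124) = 374 / 543.7058 ≈ 0.688

0.688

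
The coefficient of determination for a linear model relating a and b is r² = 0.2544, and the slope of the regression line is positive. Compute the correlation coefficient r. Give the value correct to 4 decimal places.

|r| = √0.2544 = 0.5044
The association is positive, so r = 0.5044.

0.5044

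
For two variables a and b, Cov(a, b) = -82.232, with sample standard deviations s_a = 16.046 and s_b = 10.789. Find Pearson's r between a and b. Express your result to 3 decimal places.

r = Cov(a,b) / (s_a · s_b) = -82.232 / (16.046 × 10.789)
  = -82.232 / 173.1203 ≈ -0.475

-0.475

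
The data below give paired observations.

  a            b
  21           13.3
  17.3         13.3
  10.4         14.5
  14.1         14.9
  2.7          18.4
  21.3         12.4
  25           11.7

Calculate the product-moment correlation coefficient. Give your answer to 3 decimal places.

-0.959

n = 7, Σa = 111.8, Σb = 98.5, Σa² = 2133.24, Σb² = 1415.25, Σab = 1476.58
nΣab − ΣaΣb = 10336.06 − 11012.3 = -676.24
nΣa² − (Σa)² = 14932.68 − 12499.24 = 2433.44; nΣb² − (Σb)² = 9906.75 − 9702.25 = 204.5
r = -676.24 / √(2433.44 × 204.5) = -676.24 / 705.4350 ≈ -0.959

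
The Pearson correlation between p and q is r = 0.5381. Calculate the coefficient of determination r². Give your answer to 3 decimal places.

0.290

r² = (0.5381)² = 0.290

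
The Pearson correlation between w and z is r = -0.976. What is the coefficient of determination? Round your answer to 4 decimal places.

0.9526

r² = (-0.976)² = 0.9526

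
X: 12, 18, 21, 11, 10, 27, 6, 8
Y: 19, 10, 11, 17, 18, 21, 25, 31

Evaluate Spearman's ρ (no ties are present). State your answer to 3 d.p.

-0.524

Rank X: 5, 6, 7, 4, 3, 8, 1, 2
Rank Y: 5, 1, 2, 3, 4, 6, 7, 8
d = rank(X) − rank(Y): 0, 5, 5, 1, -1, 2, -6, -6; Σd² = 128
ρ = 1 − 6Σd² / [n(n²−1)] = 1 − 6×128 / (8×63) = 1 − 768/504 ≈ -0.524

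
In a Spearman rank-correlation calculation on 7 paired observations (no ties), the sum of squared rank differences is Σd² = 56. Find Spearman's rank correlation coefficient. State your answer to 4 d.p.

ρ = 1 − 6Σd² / [n(n²−1)] = 1 − 6×56 / (7×48)
  = 1 − 336/336 = 1 − 1.00000 ≈ 0.0000

0.0000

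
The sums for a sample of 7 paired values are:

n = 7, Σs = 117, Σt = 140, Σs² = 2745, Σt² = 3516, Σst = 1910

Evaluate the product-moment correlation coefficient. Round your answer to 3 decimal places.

r = (nΣst − ΣsΣt) / √[(nΣs² − (Σs)²)(nΣt² − (Σt)²)]
Numerator: 7×1910 − 117×140 = -3010
Denominator: √[(19215 − 13689)(24612 − 19600)] = √[5526 × 5012] = 5262.7286
r = -3010 / 5262.7286 ≈ -0.572

-0.572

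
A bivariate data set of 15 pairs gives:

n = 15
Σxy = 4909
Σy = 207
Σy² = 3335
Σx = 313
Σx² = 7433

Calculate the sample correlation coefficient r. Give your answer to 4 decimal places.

0.8977

r = (nΣxy − ΣxΣy) / √[(nΣx² − (Σx)²)(nΣy² − (Σy)²)]
Numerator: 15×4909 − 313×207 = 8844
Denominator: √[(111495 − 97969)(50025 − 42849)] = √[13526 × 7176] = 9852.0341
r = 8844 / 9852.0341 ≈ 0.8977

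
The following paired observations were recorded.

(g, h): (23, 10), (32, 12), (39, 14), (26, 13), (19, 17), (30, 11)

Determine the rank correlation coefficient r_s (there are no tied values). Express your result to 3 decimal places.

Rank g: 2, 5, 6, 3, 1, 4
Rank h: 1, 3, 5, 4, 6, 2
d = rank(g) − rank(h): 1, 2, 1, -1, -5, 2; Σd² = 36
ρ = 1 − 6Σd² / [n(n²−1)] = 1 − 6×36 / (6×35) = 1 − 216/210 ≈ -0.029

-0.029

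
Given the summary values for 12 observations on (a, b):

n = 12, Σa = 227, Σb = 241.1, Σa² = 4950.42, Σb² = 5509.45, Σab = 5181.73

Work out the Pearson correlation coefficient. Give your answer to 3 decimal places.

r = (nΣab − ΣaΣb) / √[(nΣa² − (Σa)²)(nΣb² − (Σb)²)]
Numerator: 12×5181.73 − 227×241.1 = 7451.06
Denominator: √[(59405.04 − 51529)(66113.4 − 58129.21)] = √[7876.04 × 7984.19] = 7929.9306
r = 7451.06 / 7929.9306 ≈ 0.940

0.940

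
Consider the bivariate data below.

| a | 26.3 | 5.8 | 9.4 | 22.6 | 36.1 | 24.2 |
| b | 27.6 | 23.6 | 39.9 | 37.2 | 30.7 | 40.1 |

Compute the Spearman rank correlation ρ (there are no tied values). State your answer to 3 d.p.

0.086

Rank a: 5, 1, 2, 3, 6, 4
Rank b: 2, 1, 5, 4, 3, 6
d = rank(a) − rank(b): 3, 0, -3, -1, 3, -2; Σd² = 32
ρ = 1 − 6Σd² / [n(n²−1)] = 1 − 6×32 / (6×35) = 1 − 192/210 ≈ 0.086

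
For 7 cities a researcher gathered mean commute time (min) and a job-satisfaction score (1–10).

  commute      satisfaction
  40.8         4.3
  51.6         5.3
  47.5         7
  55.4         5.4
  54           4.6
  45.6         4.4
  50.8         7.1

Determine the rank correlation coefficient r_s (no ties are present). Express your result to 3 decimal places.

Rank commute: 1, 5, 3, 7, 6, 2, 4
Rank satisfaction: 1, 4, 6, 5, 3, 2, 7
d = rank(commute) − rank(satisfaction): 0, 1, -3, 2, 3, 0, -3; Σd² = 32
ρ = 1 − 6Σd² / [n(n²−1)] = 1 − 6×32 / (7×48) = 1 − 192/336 ≈ 0.429

0.429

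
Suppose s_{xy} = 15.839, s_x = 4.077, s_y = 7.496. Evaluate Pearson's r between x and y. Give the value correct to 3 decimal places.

r = Cov(x,y) / (s_x · s_y) = 15.839 / (4.077 × 7.496)
  = 15.839 / 30.5612 ≈ 0.518

0.518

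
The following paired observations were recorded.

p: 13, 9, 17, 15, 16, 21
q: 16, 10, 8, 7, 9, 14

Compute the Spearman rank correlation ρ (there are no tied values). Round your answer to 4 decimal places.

Rank p: 2, 1, 5, 3, 4, 6
Rank q: 6, 4, 2, 1, 3, 5
d = rank(p) − rank(q): -4, -3, 3, 2, 1, 1; Σd² = 40
ρ = 1 − 6Σd² / [n(n²−1)] = 1 − 6×40 / (6×35) = 1 − 240/210 ≈ -0.1429

-0.1429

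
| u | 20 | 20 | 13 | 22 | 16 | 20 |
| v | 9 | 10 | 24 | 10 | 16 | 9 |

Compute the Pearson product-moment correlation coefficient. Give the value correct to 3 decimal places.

-0.950

n = 6, Σu = 111, Σv = 78, Σu² = 2109, Σv² = 1194, Σuv = 1348
nΣuv − ΣuΣv = 8088 − 8658 = -570
nΣu² − (Σu)² = 12654 − 12321 = 333; nΣv² − (Σv)² = 7164 − 6084 = 1080
r = -570 / √(333 × 1080) = -570 / 599.6999 ≈ -0.950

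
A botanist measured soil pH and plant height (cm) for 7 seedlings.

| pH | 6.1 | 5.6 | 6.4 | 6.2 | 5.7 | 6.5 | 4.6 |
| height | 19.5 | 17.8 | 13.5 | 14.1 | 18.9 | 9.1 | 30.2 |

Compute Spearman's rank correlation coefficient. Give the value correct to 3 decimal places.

Rank pH: 4, 2, 6, 5, 3, 7, 1
Rank height: 6, 4, 2, 3, 5, 1, 7
d = rank(pH) − rank(height): -2, -2, 4, 2, -2, 6, -6; Σd² = 104
ρ = 1 − 6Σd² / [n(n²−1)] = 1 − 6×104 / (7×48) = 1 − 624/336 ≈ -0.857

-0.857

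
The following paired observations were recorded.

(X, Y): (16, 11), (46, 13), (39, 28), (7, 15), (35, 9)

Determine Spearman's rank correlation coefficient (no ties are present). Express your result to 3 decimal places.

Rank X: 2, 5, 4, 1, 3
Rank Y: 2, 3, 5, 4, 1
d = rank(X) − rank(Y): 0, 2, -1, -3, 2; Σd² = 18
ρ = 1 − 6Σd² / [n(n²−1)] = 1 − 6×18 / (5×24) = 1 − 108/120 ≈ 0.100

0.100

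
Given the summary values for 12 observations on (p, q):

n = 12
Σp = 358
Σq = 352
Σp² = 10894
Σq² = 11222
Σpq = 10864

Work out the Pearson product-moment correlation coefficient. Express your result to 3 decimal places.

r = (nΣpq − ΣpΣq) / √[(nΣp² − (Σp)²)(nΣq² − (Σq)²)]
Numerator: 12×10864 − 358×352 = 4352
Denominator: √[(130728 − 128164)(134664 − 123904)] = √[2564 × 10760] = 5252.4889
r = 4352 / 5252.4889 ≈ 0.829

0.829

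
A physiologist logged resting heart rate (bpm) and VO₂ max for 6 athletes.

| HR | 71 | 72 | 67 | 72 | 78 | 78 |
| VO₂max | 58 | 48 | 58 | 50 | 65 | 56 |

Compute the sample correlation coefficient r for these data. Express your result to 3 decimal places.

n = 6, Σx = 438, Σy = 335, Σx² = 32066, Σy² = 18893, Σxy = 24498
nΣxy − ΣxΣy = 146988 − 146730 = 258
nΣx² − (Σx)² = 192396 − 191844 = 552; nΣy² − (Σy)² = 113358 − 112225 = 1133
r = 258 / √(552 × 1133) = 258 / 790.8325 ≈ 0.326

0.326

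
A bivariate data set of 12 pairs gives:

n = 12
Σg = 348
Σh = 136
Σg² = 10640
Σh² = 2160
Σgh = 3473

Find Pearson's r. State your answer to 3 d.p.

r = (nΣgh − ΣgΣh) / √[(nΣg² − (Σg)²)(nΣh² − (Σh)²)]
Numerator: 12×3473 − 348×136 = -5652
Denominator: √[(127680 − 121104)(25920 − 18496)] = √[6576 × 7424] = 6987.1471
r = -5652 / 6987.1471 ≈ -0.809

-0.809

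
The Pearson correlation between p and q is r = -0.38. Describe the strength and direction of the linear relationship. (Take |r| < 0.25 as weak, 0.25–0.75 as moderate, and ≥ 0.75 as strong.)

r = -0.38 < 0 so the relationship is negative.
|r| = 0.38, which falls in the moderate range.

moderate negative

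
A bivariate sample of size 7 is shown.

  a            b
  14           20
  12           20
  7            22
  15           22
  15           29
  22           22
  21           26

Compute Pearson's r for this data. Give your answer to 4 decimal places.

0.3028

n = 7, Σa = 106, Σb = 161, Σa² = 1764, Σb² = 3769, Σab = 2469
nΣab − ΣaΣb = 17283 − 17066 = 217
nΣa² − (Σa)² = 12348 − 11236 = 1112; nΣb² − (Σb)² = 26383 − 25921 = 462
r = 217 / √(1112 × 462) = 217 / 716.7594 ≈ 0.3028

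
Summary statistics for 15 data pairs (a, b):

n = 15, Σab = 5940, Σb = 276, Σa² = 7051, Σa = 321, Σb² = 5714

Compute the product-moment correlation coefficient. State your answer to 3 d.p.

r = (nΣab − ΣaΣb) / √[(nΣa² − (Σa)²)(nΣb² − (Σb)²)]
Numerator: 15×5940 − 321×276 = 504
Denominator: √[(105765 − 103041)(85710 − 76176)] = √[2724 × 9534] = 5096.1374
r = 504 / 5096.1374 ≈ 0.099

0.099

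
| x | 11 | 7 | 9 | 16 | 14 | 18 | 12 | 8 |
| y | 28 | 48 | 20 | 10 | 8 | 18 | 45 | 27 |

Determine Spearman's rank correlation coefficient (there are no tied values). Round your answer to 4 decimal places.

Rank x: 4, 1, 3, 7, 6, 8, 5, 2
Rank y: 6, 8, 4, 2, 1, 3, 7, 5
d = rank(x) − rank(y): -2, -7, -1, 5, 5, 5, -2, -3; Σd² = 142
ρ = 1 − 6Σd² / [n(n²−1)] = 1 − 6×142 / (8×63) = 1 − 852/504 ≈ -0.6905

-0.6905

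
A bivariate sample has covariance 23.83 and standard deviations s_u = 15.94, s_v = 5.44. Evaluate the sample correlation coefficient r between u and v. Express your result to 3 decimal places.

0.275

r = Cov(u,v) / (s_u · s_v) = 23.83 / (15.94 × 5.44)
  = 23.83 / 86.7136 ≈ 0.275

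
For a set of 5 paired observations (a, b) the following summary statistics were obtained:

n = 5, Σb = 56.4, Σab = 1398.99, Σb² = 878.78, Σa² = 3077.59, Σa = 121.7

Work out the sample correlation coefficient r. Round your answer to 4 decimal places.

r = (nΣab − ΣaΣb) / √[(nΣa² − (Σa)²)(nΣb² − (Σb)²)]
Numerator: 5×1398.99 − 121.7×56.4 = 131.07
Denominator: √[(15387.95 − 14810.89)(4393.9 − 3180.96)] = √[577.06 × 1212.94] = 836.6237
r = 131.07 / 836.6237 ≈ 0.1567

0.1567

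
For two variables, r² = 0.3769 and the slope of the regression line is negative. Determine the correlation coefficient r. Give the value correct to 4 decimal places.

|r| = √0.3769 = 0.6139
The association is negative, so r = −0.6139.

-0.6139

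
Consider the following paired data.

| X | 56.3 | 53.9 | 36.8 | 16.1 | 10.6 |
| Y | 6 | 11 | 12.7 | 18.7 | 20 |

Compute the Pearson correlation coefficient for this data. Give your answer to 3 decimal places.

n = 5, ΣX = 173.7, ΣY = 68.4, ΣX² = 7800.71, ΣY² = 1067.98, ΣXY = 1911.13
nΣXY − ΣXΣY = 9555.65 − 11881.08 = -2325.43
nΣX² − (ΣX)² = 39003.55 − 30171.69 = 8831.86; nΣY² − (ΣY)² = 5339.9 − 4678.56 = 661.34
r = -2325.43 / √(8831.86 × 661.34) = -2325.43 / 2416.7876 ≈ -0.962

-0.962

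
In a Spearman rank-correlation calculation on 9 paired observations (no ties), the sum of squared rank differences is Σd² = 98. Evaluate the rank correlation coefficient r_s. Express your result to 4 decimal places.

ρ = 1 − 6Σd² / [n(n²−1)] = 1 − 6×98 / (9×80)
  = 1 − 588/720 = 1 − 0.81667 ≈ 0.1833

0.1833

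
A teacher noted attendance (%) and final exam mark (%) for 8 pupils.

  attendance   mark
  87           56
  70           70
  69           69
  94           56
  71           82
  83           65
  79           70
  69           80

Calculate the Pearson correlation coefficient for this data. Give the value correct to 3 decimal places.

n = 8, Σx = 622, Σy = 548, Σx² = 48998, Σy² = 38182, Σxy = 42064
nΣxy − ΣxΣy = 336512 − 340856 = -4344
nΣx² − (Σx)² = 391984 − 386884 = 5100; nΣy² − (Σy)² = 305456 − 300304 = 5152
r = -4344 / √(5100 × 5152) = -4344 / 5125.9341 ≈ -0.847

-0.847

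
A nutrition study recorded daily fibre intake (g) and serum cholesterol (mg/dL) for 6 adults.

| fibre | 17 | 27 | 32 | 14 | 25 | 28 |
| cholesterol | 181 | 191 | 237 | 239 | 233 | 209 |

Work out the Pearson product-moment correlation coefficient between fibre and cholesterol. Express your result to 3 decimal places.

0.111

n = 6, Σx = 143, Σy = 1290, Σx² = 3647, Σy² = 280502, Σxy = 30841
nΣxy − ΣxΣy = 185046 − 184470 = 576
nΣx² − (Σx)² = 21882 − 20449 = 1433; nΣy² − (Σy)² = 1683012 − 1664100 = 18912
r = 576 / √(1433 × 18912) = 576 / 5205.8521 ≈ 0.111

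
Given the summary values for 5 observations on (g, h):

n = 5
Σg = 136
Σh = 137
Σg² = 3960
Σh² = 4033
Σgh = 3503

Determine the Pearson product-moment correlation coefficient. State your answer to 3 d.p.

-0.828

r = (nΣgh − ΣgΣh) / √[(nΣg² − (Σg)²)(nΣh² − (Σh)²)]
Numerator: 5×3503 − 136×137 = -1117
Denominator: √[(19800 − 18496)(20165 − 18769)] = √[1304 × 1396] = 1349.2161
r = -1117 / 1349.2161 ≈ -0.828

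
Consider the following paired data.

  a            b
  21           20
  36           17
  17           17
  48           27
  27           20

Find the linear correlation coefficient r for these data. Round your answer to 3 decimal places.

0.724

n = 5, Σa = 149, Σb = 101, Σa² = 5059, Σb² = 2107, Σab = 3157
nΣab − ΣaΣb = 15785 − 15049 = 736
nΣa² − (Σa)² = 25295 − 22201 = 3094; nΣb² − (Σb)² = 10535 − 10201 = 334
r = 736 / √(3094 × 334) = 736 / 1016.5609 ≈ 0.724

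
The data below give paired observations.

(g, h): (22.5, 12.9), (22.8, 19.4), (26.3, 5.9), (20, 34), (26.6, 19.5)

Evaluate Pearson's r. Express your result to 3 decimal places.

-0.702

n = 5, Σg = 118.2, Σh = 91.7, Σg² = 2825.34, Σh² = 2113.83, Σgh = 2086.44
nΣgh − ΣgΣh = 10432.2 − 10838.94 = -406.74
nΣg² − (Σg)² = 14126.7 − 13971.24 = 155.46; nΣh² − (Σh)² = 10569.15 − 8408.89 = 2160.26
r = -406.74 / √(155.46 × 2160.26) = -406.74 / 579.5119 ≈ -0.702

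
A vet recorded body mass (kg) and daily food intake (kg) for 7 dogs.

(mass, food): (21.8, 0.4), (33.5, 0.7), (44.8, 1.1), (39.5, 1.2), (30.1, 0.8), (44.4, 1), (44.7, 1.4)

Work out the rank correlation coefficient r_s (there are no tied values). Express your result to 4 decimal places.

Rank mass: 1, 3, 7, 4, 2, 5, 6
Rank food: 1, 2, 5, 6, 3, 4, 7
d = rank(mass) − rank(food): 0, 1, 2, -2, -1, 1, -1; Σd² = 12
ρ = 1 − 6Σd² / [n(n²−1)] = 1 − 6×12 / (7×48) = 1 − 72/336 ≈ 0.7857

0.7857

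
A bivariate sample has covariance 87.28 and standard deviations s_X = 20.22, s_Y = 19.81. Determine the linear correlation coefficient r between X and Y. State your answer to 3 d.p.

r = Cov(X,Y) / (s_X · s_Y) = 87.28 / (20.22 × 19.81)
  = 87.28 / 400.5582 ≈ 0.218

0.218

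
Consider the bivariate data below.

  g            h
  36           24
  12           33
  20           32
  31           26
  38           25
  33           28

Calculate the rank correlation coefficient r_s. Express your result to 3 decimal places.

-0.886

Rank g: 5, 1, 2, 3, 6, 4
Rank h: 1, 6, 5, 3, 2, 4
d = rank(g) − rank(h): 4, -5, -3, 0, 4, 0; Σd² = 66
ρ = 1 − 6Σd² / [n(n²−1)] = 1 − 6×66 / (6×35) = 1 − 396/210 ≈ -0.886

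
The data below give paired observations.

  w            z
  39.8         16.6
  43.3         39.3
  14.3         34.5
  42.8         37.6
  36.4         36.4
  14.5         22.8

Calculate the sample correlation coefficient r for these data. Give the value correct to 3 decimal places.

0.249

n = 6, Σw = 191.1, Σz = 187.2, Σw² = 7030.47, Σz² = 6268.86, Σwz = 6120.56
nΣwz − ΣwΣz = 36723.36 − 35773.92 = 949.44
nΣw² − (Σw)² = 42182.82 − 36519.21 = 5663.61; nΣz² − (Σz)² = 37613.16 − 35043.84 = 2569.32
r = 949.44 / √(5663.61 × 2569.32) = 949.44 / 3814.6594 ≈ 0.249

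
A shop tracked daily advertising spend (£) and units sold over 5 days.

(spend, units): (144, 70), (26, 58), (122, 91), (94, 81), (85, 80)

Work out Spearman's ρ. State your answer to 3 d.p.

0.400

Rank spend: 5, 1, 4, 3, 2
Rank units: 2, 1, 5, 4, 3
d = rank(spend) − rank(units): 3, 0, -1, -1, -1; Σd² = 12
ρ = 1 − 6Σd² / [n(n²−1)] = 1 − 6×12 / (5×24) = 1 − 72/120 ≈ 0.400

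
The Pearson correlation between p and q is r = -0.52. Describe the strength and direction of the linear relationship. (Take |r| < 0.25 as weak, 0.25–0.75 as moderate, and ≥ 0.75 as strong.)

r = -0.52 < 0 so the relationship is negative.
|r| = 0.52, which falls in the moderate range.

moderate negative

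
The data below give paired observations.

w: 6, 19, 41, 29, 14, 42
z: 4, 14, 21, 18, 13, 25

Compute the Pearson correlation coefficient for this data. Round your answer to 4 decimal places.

n = 6, Σw = 151, Σz = 95, Σw² = 4879, Σz² = 1771, Σwz = 2905
nΣwz − ΣwΣz = 17430 − 14345 = 3085
nΣw² − (Σw)² = 29274 − 22801 = 6473; nΣz² − (Σz)² = 10626 − 9025 = 1601
r = 3085 / √(6473 × 1601) = 3085 / 3219.2038 ≈ 0.9583

0.9583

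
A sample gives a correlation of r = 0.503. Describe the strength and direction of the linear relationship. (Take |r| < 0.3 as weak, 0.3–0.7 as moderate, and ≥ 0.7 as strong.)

moderate positive

r = 0.503 > 0 so the relationship is positive.
|r| = 0.503, which falls in the moderate range.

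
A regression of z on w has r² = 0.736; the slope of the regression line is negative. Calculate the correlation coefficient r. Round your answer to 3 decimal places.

|r| = √0.736 = 0.858
The association is negative, so r = −0.858.

-0.858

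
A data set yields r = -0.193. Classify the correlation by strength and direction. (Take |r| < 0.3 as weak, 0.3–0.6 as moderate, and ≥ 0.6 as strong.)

r = -0.193 < 0 so the relationship is negative.
|r| = 0.193, which falls in the weak range.

weak negative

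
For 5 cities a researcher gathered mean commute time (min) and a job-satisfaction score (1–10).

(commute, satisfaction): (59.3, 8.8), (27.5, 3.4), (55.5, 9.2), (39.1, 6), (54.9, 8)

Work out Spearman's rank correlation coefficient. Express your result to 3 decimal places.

Rank commute: 5, 1, 4, 2, 3
Rank satisfaction: 4, 1, 5, 2, 3
d = rank(commute) − rank(satisfaction): 1, 0, -1, 0, 0; Σd² = 2
ρ = 1 − 6Σd² / [n(n²−1)] = 1 − 6×2 / (5×24) = 1 − 12/120 ≈ 0.900

0.900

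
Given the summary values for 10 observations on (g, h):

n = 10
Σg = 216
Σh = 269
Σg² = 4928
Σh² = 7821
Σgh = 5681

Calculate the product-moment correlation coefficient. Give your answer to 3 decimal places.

-0.330

r = (nΣgh − ΣgΣh) / √[(nΣg² − (Σg)²)(nΣh² − (Σh)²)]
Numerator: 10×5681 − 216×269 = -1294
Denominator: √[(49280 − 46656)(78210 − 72361)] = √[2624 × 5849] = 3917.6238
r = -1294 / 3917.6238 ≈ -0.330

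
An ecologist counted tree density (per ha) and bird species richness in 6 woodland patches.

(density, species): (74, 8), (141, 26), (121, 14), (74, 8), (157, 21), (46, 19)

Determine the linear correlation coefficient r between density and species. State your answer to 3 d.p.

0.567

n = 6, Σx = 613, Σy = 96, Σx² = 72239, Σy² = 1802, Σxy = 10715
nΣxy − ΣxΣy = 64290 − 58848 = 5442
nΣx² − (Σx)² = 433434 − 375769 = 57665; nΣy² − (Σy)² = 10812 − 9216 = 1596
r = 5442 / √(57665 × 1596) = 5442 / 9593.4009 ≈ 0.567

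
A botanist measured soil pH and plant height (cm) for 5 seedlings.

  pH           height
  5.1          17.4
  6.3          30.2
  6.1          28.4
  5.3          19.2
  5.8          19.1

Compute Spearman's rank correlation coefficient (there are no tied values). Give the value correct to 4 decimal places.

0.9000

Rank pH: 1, 5, 4, 2, 3
Rank height: 1, 5, 4, 3, 2
d = rank(pH) − rank(height): 0, 0, 0, -1, 1; Σd² = 2
ρ = 1 − 6Σd² / [n(n²−1)] = 1 − 6×2 / (5×24) = 1 − 12/120 ≈ 0.9000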